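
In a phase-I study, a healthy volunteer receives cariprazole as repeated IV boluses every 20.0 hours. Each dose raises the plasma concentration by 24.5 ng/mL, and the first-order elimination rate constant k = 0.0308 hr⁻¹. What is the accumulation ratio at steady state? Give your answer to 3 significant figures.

2.17

Fraction remaining after one interval: e^(−kτ) = e^(−0.03080 × 20.0) = 0.5401
R = 1 / (1 − 0.5401) = 1 / 0.4599 ≈ 2.17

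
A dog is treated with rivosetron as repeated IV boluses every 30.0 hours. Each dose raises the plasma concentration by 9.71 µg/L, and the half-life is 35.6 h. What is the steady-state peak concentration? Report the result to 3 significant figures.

k = ln 2 / 35.6 = 0.01947 h⁻¹
Fraction remaining after one interval: e^(−kτ) = e^(−0.01947 × 30.0) = 0.5576
R = 1 / (1 − 0.5576) = 2.260
Css,max = 9.71 × 2.260 ≈ 21.9 µg/L

21.9 µg/L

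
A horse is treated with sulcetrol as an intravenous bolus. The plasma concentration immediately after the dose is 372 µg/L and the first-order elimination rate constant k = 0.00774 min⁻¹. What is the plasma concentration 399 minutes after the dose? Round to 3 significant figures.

17.0 µg/L

C(t) = C₀ e^(−kt) = 372 × e^(−0.007740 × 399) = 372 × e^(−3.088) = 372 × 0.04558 ≈ 17.0 µg/L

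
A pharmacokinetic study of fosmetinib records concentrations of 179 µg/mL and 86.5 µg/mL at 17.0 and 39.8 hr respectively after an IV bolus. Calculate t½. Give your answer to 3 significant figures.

k = ln(C₁/C₂) / (t₂ − t₁) = ln(179/86.5) / (39.8 − 17.0)
  = 0.7272 / 22.80 = 0.03190 hr⁻¹
t½ = ln 2 / k = ln 2 / 0.03190 ≈ 21.7 hours

21.7 hours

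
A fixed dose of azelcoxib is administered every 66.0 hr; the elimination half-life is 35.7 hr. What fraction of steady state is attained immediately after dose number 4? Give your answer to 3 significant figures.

k = ln 2 / 35.7 = 0.01942 hr⁻¹
f_n = 1 − e^(−nkτ) = 1 − e^(−4 × 0.01942 × 66.0) = 1 − e^(−5.126) = 1 − 0.005941 ≈ 0.994

0.994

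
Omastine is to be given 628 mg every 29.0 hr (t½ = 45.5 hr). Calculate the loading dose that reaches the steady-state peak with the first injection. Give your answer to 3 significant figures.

k = ln 2 / 45.5 = 0.01523 hr⁻¹
Accumulation ratio R = 1 / (1 − e^(−kτ)) = 1 / (1 − e^(−0.01523×29.0)) = 1 / (1 − 0.6429) = 2.800
Loading dose = maintenance dose × R = 628 × 2.800 ≈ 1760 mg

1760 mg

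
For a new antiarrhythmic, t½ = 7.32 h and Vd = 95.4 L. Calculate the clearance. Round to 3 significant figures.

9.03 L/h

k = ln 2 / t½ = ln 2 / 7.32 = 0.09469 h⁻¹
CL = k · V = 0.09469 × 95.4 ≈ 9.03 L/h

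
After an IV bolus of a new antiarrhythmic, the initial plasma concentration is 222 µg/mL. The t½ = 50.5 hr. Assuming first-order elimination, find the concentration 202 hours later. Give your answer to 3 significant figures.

13.9 µg/mL

k = ln 2 / 50.5 = 0.01373 hr⁻¹
202 hr is 4.000 half-lives, so C = 222 × (1/2)^4.000 = 222 × 0.06250 ≈ 13.9 µg/mL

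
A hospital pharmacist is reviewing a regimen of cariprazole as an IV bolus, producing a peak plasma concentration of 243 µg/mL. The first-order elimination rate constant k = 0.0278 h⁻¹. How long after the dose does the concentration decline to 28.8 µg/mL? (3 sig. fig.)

76.7 hours

C(t) = C₀ e^(−kt)  ⇒  t = ln(C₀/C) / k
t = ln(243/28.8) / 0.02780 = 2.133 / 0.02780 ≈ 76.7 hours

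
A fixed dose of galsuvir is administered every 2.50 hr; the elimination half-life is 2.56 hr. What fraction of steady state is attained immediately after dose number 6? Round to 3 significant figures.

k = ln 2 / 2.56 = 0.2708 hr⁻¹
f_n = 1 − e^(−nkτ) = 1 − e^(−6 × 0.2708 × 2.50) = 1 − e^(−4.061) = 1 − 0.01722 ≈ 0.983

0.983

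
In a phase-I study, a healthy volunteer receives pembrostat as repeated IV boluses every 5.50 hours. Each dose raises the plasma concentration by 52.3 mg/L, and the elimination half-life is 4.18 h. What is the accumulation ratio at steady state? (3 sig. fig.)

1.67

k = ln 2 / 4.18 = 0.1658 h⁻¹
Fraction remaining after one interval: e^(−kτ) = e^(−0.1658 × 5.50) = 0.4017
R = 1 / (1 − 0.4017) = 1 / 0.5983 ≈ 1.67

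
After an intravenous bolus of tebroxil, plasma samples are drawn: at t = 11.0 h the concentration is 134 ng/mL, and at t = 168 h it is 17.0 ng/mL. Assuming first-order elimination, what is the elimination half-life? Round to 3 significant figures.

52.7 hours

k = ln(C₁/C₂) / (t₂ − t₁) = ln(134/17.0) / (168 − 11.0)
  = 2.065 / 157.0 = 0.01315 h⁻¹
t½ = ln 2 / k = ln 2 / 0.01315 ≈ 52.7 hours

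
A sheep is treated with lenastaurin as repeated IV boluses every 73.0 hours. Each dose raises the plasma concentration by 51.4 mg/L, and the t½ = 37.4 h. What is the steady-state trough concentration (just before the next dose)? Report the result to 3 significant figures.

k = ln 2 / 37.4 = 0.01853 h⁻¹
Fraction remaining after one interval: e^(−kτ) = e^(−0.01853 × 73.0) = 0.2585
R = 1 / (1 − 0.2585) = 1.349
Css,max = 51.4 × 1.349 = 69.32 mg/L
Css,min = Css,max × e^(−kτ) = 69.32 × 0.2585 ≈ 17.9 mg/L

17.9 mg/L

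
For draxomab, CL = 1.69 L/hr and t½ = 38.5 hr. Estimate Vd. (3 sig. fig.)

k = ln 2 / t½ = ln 2 / 38.5 = 0.01800 hr⁻¹
V = CL / k = 1.69 / 0.01800 ≈ 93.9 L

93.9 L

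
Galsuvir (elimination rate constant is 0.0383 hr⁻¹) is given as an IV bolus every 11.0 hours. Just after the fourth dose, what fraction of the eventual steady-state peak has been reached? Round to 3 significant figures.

f_n = 1 − e^(−nkτ) = 1 − e^(−4 × 0.03830 × 11.0) = 1 − e^(−1.685) = 1 − 0.1854 ≈ 0.815

0.815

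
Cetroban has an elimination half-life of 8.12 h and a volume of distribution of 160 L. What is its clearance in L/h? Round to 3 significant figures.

13.7 L/h

k = ln 2 / t½ = ln 2 / 8.12 = 0.08536 h⁻¹
CL = k · V = 0.08536 × 160 ≈ 13.7 L/h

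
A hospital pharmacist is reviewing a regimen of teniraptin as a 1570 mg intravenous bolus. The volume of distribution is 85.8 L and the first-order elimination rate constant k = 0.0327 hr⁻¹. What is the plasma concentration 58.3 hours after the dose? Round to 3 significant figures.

2.72 mg/L

C₀ = dose / V = 1570 / 85.8 = 18.30 mg/L
C(t) = C₀ e^(−kt) = 18.30 × e^(−0.03270 × 58.3) = 18.30 × e^(−1.906) = 18.30 × 0.1486 ≈ 2.72 mg/L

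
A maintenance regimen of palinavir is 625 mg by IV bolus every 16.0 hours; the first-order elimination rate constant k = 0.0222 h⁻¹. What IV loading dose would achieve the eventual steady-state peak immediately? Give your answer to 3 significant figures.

2090 mg

Accumulation ratio R = 1 / (1 − e^(−kτ)) = 1 / (1 − e^(−0.02220×16.0)) = 1 / (1 − 0.7010) = 3.345
Loading dose = maintenance dose × R = 625 × 3.345 ≈ 2090 mg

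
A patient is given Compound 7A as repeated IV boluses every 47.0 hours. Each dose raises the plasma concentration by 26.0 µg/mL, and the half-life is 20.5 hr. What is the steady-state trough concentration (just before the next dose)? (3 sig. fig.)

k = ln 2 / 20.5 = 0.03381 hr⁻¹
Fraction remaining after one interval: e^(−kτ) = e^(−0.03381 × 47.0) = 0.2041
R = 1 / (1 − 0.2041) = 1.256
Css,max = 26.0 × 1.256 = 32.67 µg/mL
Css,min = Css,max × e^(−kτ) = 32.67 × 0.2041 ≈ 6.67 µg/mL

6.67 µg/mL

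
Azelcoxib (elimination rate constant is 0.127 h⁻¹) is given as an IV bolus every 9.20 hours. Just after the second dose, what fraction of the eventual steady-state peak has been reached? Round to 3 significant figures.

0.903

f_n = 1 − e^(−nkτ) = 1 − e^(−2 × 0.1270 × 9.20) = 1 − e^(−2.337) = 1 − 0.09664 ≈ 0.903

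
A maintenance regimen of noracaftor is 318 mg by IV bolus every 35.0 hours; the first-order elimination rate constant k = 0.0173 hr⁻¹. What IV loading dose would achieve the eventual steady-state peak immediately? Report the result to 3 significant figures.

700 mg

Accumulation ratio R = 1 / (1 − e^(−kτ)) = 1 / (1 − e^(−0.01730×35.0)) = 1 / (1 − 0.5458) = 2.202
Loading dose = maintenance dose × R = 318 × 2.202 ≈ 700 mg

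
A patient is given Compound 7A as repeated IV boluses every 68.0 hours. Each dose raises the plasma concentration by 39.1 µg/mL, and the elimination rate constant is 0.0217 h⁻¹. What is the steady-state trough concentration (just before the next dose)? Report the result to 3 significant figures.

Fraction remaining after one interval: e^(−kτ) = e^(−0.02170 × 68.0) = 0.2286
R = 1 / (1 − 0.2286) = 1.296
Css,max = 39.1 × 1.296 = 50.69 µg/mL
Css,min = Css,max × e^(−kτ) = 50.69 × 0.2286 ≈ 11.6 µg/mL

11.6 µg/mL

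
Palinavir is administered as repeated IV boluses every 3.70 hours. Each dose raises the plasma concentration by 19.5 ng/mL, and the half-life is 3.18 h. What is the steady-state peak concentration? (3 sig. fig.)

35.2 ng/mL

k = ln 2 / 3.18 = 0.2180 h⁻¹
Fraction remaining after one interval: e^(−kτ) = e^(−0.2180 × 3.70) = 0.4464
R = 1 / (1 − 0.4464) = 1.806
Css,max = 19.5 × 1.806 ≈ 35.2 ng/mL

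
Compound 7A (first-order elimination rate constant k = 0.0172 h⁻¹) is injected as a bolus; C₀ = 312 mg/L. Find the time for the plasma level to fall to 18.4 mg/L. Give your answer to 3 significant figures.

165 hours

C(t) = C₀ e^(−kt)  ⇒  t = ln(C₀/C) / k
t = ln(312/18.4) / 0.01720 = 2.831 / 0.01720 ≈ 165 hours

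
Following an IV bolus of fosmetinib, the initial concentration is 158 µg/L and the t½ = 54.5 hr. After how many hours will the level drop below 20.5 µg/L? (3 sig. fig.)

k = ln 2 / 54.5 = 0.01272 hr⁻¹
C(t) = C₀ e^(−kt)  ⇒  t = ln(C₀/C) / k
t = ln(158/20.5) / 0.01272 = 2.042 / 0.01272 ≈ 161 hours

161 hours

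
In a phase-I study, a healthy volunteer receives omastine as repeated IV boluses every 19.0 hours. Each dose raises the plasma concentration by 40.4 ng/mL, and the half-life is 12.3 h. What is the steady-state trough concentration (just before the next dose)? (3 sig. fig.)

k = ln 2 / 12.3 = 0.05635 h⁻¹
Fraction remaining after one interval: e^(−kτ) = e^(−0.05635 × 19.0) = 0.3428
R = 1 / (1 − 0.3428) = 1.522
Css,max = 40.4 × 1.522 = 61.47 ng/mL
Css,min = Css,max × e^(−kτ) = 61.47 × 0.3428 ≈ 21.1 ng/mL

21.1 ng/mL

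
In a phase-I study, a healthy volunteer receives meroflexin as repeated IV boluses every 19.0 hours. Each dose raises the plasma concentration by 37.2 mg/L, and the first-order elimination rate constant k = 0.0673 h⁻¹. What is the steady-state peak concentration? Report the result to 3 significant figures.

Fraction remaining after one interval: e^(−kτ) = e^(−0.06730 × 19.0) = 0.2784
R = 1 / (1 − 0.2784) = 1.386
Css,max = 37.2 × 1.386 ≈ 51.6 mg/L

51.6 mg/L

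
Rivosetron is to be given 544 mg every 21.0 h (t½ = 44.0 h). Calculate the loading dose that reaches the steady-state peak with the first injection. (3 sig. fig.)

1930 mg

k = ln 2 / 44.0 = 0.01575 h⁻¹
Accumulation ratio R = 1 / (1 − e^(−kτ)) = 1 / (1 − e^(−0.01575×21.0)) = 1 / (1 − 0.7183) = 3.550
Loading dose = maintenance dose × R = 544 × 3.550 ≈ 1930 mg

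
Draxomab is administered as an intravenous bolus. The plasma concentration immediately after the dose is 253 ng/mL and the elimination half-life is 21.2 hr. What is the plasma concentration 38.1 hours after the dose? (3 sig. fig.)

72.8 ng/mL

k = ln 2 / 21.2 = 0.03270 hr⁻¹
C(t) = C₀ e^(−kt) = 253 × e^(−0.03270 × 38.1) = 253 × e^(−1.246) = 253 × 0.2877 ≈ 72.8 ng/mL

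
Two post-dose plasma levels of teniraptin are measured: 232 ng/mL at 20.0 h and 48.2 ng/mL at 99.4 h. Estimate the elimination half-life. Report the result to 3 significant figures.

35.0 hours

k = ln(C₁/C₂) / (t₂ − t₁) = ln(232/48.2) / (99.4 − 20.0)
  = 1.571 / 79.40 = 0.01979 h⁻¹
t½ = ln 2 / k = ln 2 / 0.01979 ≈ 35.0 hours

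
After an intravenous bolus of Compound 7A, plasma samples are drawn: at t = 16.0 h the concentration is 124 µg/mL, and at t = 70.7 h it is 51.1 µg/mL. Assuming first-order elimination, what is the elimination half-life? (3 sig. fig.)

42.8 hours

k = ln(C₁/C₂) / (t₂ − t₁) = ln(124/51.1) / (70.7 − 16.0)
  = 0.8865 / 54.70 = 0.01621 h⁻¹
t½ = ln 2 / k = ln 2 / 0.01621 ≈ 42.8 hours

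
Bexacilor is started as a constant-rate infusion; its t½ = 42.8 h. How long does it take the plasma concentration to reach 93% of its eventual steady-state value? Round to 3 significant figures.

164 hours

k = ln 2 / 42.8 = 0.01620 h⁻¹
f = 1 − e^(−kt)  ⇒  t = −ln(1 − f) / k
t = −ln(1 − 0.93) / 0.01620 = 2.659 / 0.01620 ≈ 164 hours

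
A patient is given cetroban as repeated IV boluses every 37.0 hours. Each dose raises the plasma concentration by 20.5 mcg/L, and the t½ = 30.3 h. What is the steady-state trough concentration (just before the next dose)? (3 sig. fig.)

k = ln 2 / 30.3 = 0.02288 h⁻¹
Fraction remaining after one interval: e^(−kτ) = e^(−0.02288 × 37.0) = 0.4289
R = 1 / (1 − 0.4289) = 1.751
Css,max = 20.5 × 1.751 = 35.90 mcg/L
Css,min = Css,max × e^(−kτ) = 35.90 × 0.4289 ≈ 15.4 mcg/L

15.4 mcg/L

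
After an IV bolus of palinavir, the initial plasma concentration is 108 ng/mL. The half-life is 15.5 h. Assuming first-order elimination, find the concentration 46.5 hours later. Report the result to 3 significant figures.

13.5 ng/mL

k = ln 2 / 15.5 = 0.04472 h⁻¹
46.5 h is 3.000 half-lives, so C = 108 × (1/2)^3.000 = 108 × 0.1250 ≈ 13.5 ng/mL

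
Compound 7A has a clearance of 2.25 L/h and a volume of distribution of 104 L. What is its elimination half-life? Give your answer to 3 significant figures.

k = CL / V = 2.25 / 104 = 0.02163 h⁻¹
t½ = ln 2 / k = ln 2 / 0.02163 ≈ 32.0 hours

32.0 hours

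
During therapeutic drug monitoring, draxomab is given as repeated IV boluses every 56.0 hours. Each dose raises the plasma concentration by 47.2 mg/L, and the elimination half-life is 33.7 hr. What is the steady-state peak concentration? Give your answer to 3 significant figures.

k = ln 2 / 33.7 = 0.02057 hr⁻¹
Fraction remaining after one interval: e^(−kτ) = e^(−0.02057 × 56.0) = 0.3161
R = 1 / (1 − 0.3161) = 1.462
Css,max = 47.2 × 1.462 ≈ 69.0 mg/L

69.0 mg/L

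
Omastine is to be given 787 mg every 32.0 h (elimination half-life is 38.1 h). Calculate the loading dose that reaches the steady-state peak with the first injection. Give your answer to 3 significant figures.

1780 mg

k = ln 2 / 38.1 = 0.01819 h⁻¹
Accumulation ratio R = 1 / (1 − e^(−kτ)) = 1 / (1 − e^(−0.01819×32.0)) = 1 / (1 − 0.5587) = 2.266
Loading dose = maintenance dose × R = 787 × 2.266 ≈ 1780 mg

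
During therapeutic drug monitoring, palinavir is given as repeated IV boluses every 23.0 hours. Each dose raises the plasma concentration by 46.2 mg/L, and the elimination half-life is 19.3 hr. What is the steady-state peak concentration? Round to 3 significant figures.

k = ln 2 / 19.3 = 0.03591 hr⁻¹
Fraction remaining after one interval: e^(−kτ) = e^(−0.03591 × 23.0) = 0.4378
R = 1 / (1 − 0.4378) = 1.779
Css,max = 46.2 × 1.779 ≈ 82.2 mg/L

82.2 mg/L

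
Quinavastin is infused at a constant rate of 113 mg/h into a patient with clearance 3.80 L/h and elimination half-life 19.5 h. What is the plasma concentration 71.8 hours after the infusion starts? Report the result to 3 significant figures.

Css = rate / CL = 113 / 3.80 = 29.74 µg/mL
k = ln 2 / 19.5 = 0.03555 h⁻¹
C(t) = Css (1 − e^(−kt)) = 29.74 × (1 − e^(−2.552)) = 29.74 × 0.9221 ≈ 27.4 µg/mL

27.4 µg/mL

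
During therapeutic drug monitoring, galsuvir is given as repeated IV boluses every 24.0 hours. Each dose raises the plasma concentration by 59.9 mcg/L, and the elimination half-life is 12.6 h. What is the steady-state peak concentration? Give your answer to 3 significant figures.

k = ln 2 / 12.6 = 0.05501 h⁻¹
Fraction remaining after one interval: e^(−kτ) = e^(−0.05501 × 24.0) = 0.2671
R = 1 / (1 − 0.2671) = 1.364
Css,max = 59.9 × 1.364 ≈ 81.7 mcg/L

81.7 mcg/L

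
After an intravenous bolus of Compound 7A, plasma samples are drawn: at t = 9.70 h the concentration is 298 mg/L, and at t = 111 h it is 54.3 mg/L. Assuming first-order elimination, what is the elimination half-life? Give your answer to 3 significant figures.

k = ln(C₁/C₂) / (t₂ − t₁) = ln(298/54.3) / (111 − 9.70)
  = 1.703 / 101.3 = 0.01681 h⁻¹
t½ = ln 2 / k = ln 2 / 0.01681 ≈ 41.2 hours

41.2 hours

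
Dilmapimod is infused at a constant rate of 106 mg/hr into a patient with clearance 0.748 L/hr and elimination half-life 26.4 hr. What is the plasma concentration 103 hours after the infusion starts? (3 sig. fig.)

132 mg/L

Css = rate / CL = 106 / 0.748 = 141.7 mg/L
k = ln 2 / 26.4 = 0.02626 hr⁻¹
C(t) = Css (1 − e^(−kt)) = 141.7 × (1 − e^(−2.704)) = 141.7 × 0.9331 ≈ 132 mg/L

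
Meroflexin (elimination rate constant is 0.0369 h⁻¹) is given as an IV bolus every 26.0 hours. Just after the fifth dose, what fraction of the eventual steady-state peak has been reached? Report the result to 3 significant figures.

0.992

f_n = 1 − e^(−nkτ) = 1 − e^(−5 × 0.03690 × 26.0) = 1 − e^(−4.797) = 1 − 0.008254 ≈ 0.992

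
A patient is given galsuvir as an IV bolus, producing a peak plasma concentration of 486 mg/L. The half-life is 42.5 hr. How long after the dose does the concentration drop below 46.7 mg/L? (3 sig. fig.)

144 hours

k = ln 2 / 42.5 = 0.01631 hr⁻¹
C(t) = C₀ e^(−kt)  ⇒  t = ln(C₀/C) / k
t = ln(486/46.7) / 0.01631 = 2.342 / 0.01631 ≈ 144 hours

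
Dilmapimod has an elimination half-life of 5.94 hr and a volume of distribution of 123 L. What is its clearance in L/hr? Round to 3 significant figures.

k = ln 2 / t½ = ln 2 / 5.94 = 0.1167 hr⁻¹
CL = k · V = 0.1167 × 123 ≈ 14.4 L/hr

14.4 L/hr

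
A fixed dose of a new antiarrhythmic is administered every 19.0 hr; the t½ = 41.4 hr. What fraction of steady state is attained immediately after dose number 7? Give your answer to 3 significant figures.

0.892

k = ln 2 / 41.4 = 0.01674 hr⁻¹
f_n = 1 − e^(−nkτ) = 1 − e^(−7 × 0.01674 × 19.0) = 1 − e^(−2.227) = 1 − 0.1079 ≈ 0.892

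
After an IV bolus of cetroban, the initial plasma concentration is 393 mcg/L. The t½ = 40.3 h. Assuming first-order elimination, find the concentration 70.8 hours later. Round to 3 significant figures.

116 mcg/L

k = ln 2 / 40.3 = 0.01720 h⁻¹
70.8 h is 1.757 half-lives, so C = 393 × (1/2)^1.757 = 393 × 0.2959 ≈ 116 mcg/L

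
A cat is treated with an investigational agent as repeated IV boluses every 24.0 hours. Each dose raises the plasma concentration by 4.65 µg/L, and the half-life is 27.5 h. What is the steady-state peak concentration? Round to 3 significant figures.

10.2 µg/L

k = ln 2 / 27.5 = 0.02521 h⁻¹
Fraction remaining after one interval: e^(−kτ) = e^(−0.02521 × 24.0) = 0.5461
R = 1 / (1 − 0.5461) = 2.203
Css,max = 4.65 × 2.203 ≈ 10.2 µg/L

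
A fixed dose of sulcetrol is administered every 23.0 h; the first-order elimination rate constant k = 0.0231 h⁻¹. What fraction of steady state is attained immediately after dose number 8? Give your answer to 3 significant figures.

0.986

f_n = 1 − e^(−nkτ) = 1 − e^(−8 × 0.02310 × 23.0) = 1 − e^(−4.250) = 1 − 0.01426 ≈ 0.986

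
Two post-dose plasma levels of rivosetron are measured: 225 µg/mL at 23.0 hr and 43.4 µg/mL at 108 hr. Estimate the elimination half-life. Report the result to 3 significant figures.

k = ln(C₁/C₂) / (t₂ − t₁) = ln(225/43.4) / (108 − 23.0)
  = 1.646 / 85.00 = 0.01936 hr⁻¹
t½ = ln 2 / k = ln 2 / 0.01936 ≈ 35.8 hours

35.8 hours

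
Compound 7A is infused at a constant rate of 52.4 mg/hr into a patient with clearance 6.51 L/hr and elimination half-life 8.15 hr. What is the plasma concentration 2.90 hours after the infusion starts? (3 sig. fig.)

Css = rate / CL = 52.4 / 6.51 = 8.049 µg/mL
k = ln 2 / 8.15 = 0.08505 hr⁻¹
C(t) = Css (1 − e^(−kt)) = 8.049 × (1 − e^(−0.2466)) = 8.049 × 0.2186 ≈ 1.76 µg/mL

1.76 µg/mL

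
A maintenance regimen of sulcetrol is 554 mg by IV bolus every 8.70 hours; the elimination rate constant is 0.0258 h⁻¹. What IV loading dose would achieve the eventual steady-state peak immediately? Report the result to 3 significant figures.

2760 mg

Accumulation ratio R = 1 / (1 − e^(−kτ)) = 1 / (1 − e^(−0.02580×8.70)) = 1 / (1 − 0.7989) = 4.974
Loading dose = maintenance dose × R = 554 × 4.974 ≈ 2760 mg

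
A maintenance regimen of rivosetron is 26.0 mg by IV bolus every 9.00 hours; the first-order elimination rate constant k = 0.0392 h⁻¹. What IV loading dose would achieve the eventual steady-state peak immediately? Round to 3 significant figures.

87.5 mg

Accumulation ratio R = 1 / (1 − e^(−kτ)) = 1 / (1 − e^(−0.03920×9.00)) = 1 / (1 − 0.7027) = 3.364
Loading dose = maintenance dose × R = 26.0 × 3.364 ≈ 87.5 mg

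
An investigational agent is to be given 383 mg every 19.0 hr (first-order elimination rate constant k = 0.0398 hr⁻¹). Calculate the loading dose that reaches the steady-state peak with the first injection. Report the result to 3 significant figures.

722 mg

Accumulation ratio R = 1 / (1 − e^(−kτ)) = 1 / (1 − e^(−0.03980×19.0)) = 1 / (1 − 0.4694) = 1.885
Loading dose = maintenance dose × R = 383 × 1.885 ≈ 722 mg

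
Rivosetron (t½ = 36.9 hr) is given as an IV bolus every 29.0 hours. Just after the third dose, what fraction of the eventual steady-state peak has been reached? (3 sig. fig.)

k = ln 2 / 36.9 = 0.01878 hr⁻¹
f_n = 1 − e^(−nkτ) = 1 − e^(−3 × 0.01878 × 29.0) = 1 − e^(−1.634) = 1 − 0.1951 ≈ 0.805

0.805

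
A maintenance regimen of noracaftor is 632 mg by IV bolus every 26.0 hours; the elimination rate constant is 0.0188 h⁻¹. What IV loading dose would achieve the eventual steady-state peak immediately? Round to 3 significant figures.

1630 mg

Accumulation ratio R = 1 / (1 − e^(−kτ)) = 1 / (1 − e^(−0.01880×26.0)) = 1 / (1 − 0.6134) = 2.586
Loading dose = maintenance dose × R = 632 × 2.586 ≈ 1630 mg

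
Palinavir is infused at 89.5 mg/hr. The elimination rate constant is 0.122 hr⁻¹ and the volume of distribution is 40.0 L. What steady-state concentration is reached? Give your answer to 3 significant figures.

18.3 mg/L

CL = k · V = 0.122 × 40.0 = 4.880 L/hr
Css = rate / CL = 89.5 / 4.880 ≈ 18.3 mg/L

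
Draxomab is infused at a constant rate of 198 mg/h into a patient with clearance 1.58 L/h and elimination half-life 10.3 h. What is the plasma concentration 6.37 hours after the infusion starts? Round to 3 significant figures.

Css = rate / CL = 198 / 1.58 = 125.3 mg/L
k = ln 2 / 10.3 = 0.06730 h⁻¹
C(t) = Css (1 − e^(−kt)) = 125.3 × (1 − e^(−0.4287)) = 125.3 × 0.3486 ≈ 43.7 mg/L

43.7 mg/L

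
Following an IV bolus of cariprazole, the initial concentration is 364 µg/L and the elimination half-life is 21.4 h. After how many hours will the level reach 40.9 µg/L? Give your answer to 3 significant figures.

67.5 hours

k = ln 2 / 21.4 = 0.03239 h⁻¹
C(t) = C₀ e^(−kt)  ⇒  t = ln(C₀/C) / k
t = ln(364/40.9) / 0.03239 = 2.186 / 0.03239 ≈ 67.5 hours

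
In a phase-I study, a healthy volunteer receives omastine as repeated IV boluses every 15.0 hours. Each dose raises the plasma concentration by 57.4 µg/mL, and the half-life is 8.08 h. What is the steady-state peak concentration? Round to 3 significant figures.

79.3 µg/mL

k = ln 2 / 8.08 = 0.08579 h⁻¹
Fraction remaining after one interval: e^(−kτ) = e^(−0.08579 × 15.0) = 0.2762
R = 1 / (1 − 0.2762) = 1.382
Css,max = 57.4 × 1.382 ≈ 79.3 µg/mL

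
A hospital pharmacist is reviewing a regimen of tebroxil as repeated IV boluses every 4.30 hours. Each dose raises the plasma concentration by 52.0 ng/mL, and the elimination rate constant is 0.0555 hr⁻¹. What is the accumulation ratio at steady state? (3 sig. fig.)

Fraction remaining after one interval: e^(−kτ) = e^(−0.05550 × 4.30) = 0.7877
R = 1 / (1 − 0.7877) = 1 / 0.2123 ≈ 4.71

4.71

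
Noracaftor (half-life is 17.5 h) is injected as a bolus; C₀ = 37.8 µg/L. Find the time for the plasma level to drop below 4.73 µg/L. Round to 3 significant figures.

k = ln 2 / 17.5 = 0.03961 h⁻¹
C(t) = C₀ e^(−kt)  ⇒  t = ln(C₀/C) / k
t = ln(37.8/4.73) / 0.03961 = 2.078 / 0.03961 ≈ 52.5 hours

52.5 hours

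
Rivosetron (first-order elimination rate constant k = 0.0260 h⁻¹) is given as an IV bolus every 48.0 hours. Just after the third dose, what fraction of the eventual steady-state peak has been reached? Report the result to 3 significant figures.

0.976

f_n = 1 − e^(−nkτ) = 1 − e^(−3 × 0.02600 × 48.0) = 1 − e^(−3.744) = 1 − 0.02366 ≈ 0.976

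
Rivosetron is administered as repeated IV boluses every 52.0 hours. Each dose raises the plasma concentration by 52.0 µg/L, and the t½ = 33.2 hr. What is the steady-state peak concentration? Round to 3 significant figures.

k = ln 2 / 33.2 = 0.02088 hr⁻¹
Fraction remaining after one interval: e^(−kτ) = e^(−0.02088 × 52.0) = 0.3377
R = 1 / (1 − 0.3377) = 1.510
Css,max = 52.0 × 1.510 ≈ 78.5 µg/L

78.5 µg/L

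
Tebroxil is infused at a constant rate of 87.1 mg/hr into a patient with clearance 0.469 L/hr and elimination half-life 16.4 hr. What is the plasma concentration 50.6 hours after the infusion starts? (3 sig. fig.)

164 µg/mL

Css = rate / CL = 87.1 / 0.469 = 185.7 µg/mL
k = ln 2 / 16.4 = 0.04227 hr⁻¹
C(t) = Css (1 − e^(−kt)) = 185.7 × (1 − e^(−2.139)) = 185.7 × 0.8822 ≈ 164 µg/mL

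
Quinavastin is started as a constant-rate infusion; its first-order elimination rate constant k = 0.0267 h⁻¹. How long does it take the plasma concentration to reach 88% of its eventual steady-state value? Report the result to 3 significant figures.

f = 1 − e^(−kt)  ⇒  t = −ln(1 − f) / k
t = −ln(1 − 0.88) / 0.02670 = 2.120 / 0.02670 ≈ 79.4 hours

79.4 hours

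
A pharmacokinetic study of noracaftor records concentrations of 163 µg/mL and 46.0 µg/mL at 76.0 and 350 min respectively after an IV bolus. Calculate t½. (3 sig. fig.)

k = ln(C₁/C₂) / (t₂ − t₁) = ln(163/46.0) / (350 − 76.0)
  = 1.265 / 274.0 = 0.004617 min⁻¹
t½ = ln 2 / k = ln 2 / 0.004617 ≈ 150 minutes

150 minutes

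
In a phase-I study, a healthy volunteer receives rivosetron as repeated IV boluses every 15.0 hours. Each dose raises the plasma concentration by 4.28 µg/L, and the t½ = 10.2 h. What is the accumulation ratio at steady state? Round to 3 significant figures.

1.56

k = ln 2 / 10.2 = 0.06796 h⁻¹
Fraction remaining after one interval: e^(−kτ) = e^(−0.06796 × 15.0) = 0.3608
R = 1 / (1 − 0.3608) = 1 / 0.6392 ≈ 1.56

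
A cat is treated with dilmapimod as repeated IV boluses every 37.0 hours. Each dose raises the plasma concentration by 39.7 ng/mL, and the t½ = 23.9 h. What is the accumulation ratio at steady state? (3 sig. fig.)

1.52

k = ln 2 / 23.9 = 0.02900 h⁻¹
Fraction remaining after one interval: e^(−kτ) = e^(−0.02900 × 37.0) = 0.3420
R = 1 / (1 − 0.3420) = 1 / 0.6580 ≈ 1.52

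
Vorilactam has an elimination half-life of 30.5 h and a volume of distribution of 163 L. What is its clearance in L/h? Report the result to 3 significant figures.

k = ln 2 / t½ = ln 2 / 30.5 = 0.02273 h⁻¹
CL = k · V = 0.02273 × 163 ≈ 3.70 L/h

3.70 L/h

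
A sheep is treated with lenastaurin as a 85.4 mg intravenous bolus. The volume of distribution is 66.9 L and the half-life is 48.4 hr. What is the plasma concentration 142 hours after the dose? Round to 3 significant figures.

0.167 mg/L

C₀ = dose / V = 85.4 / 66.9 = 1.277 mg/L
k = ln 2 / 48.4 = 0.01432 hr⁻¹
C(t) = C₀ e^(−kt) = 1.277 × e^(−0.01432 × 142) = 1.277 × e^(−2.034) = 1.277 × 0.1309 ≈ 0.167 mg/L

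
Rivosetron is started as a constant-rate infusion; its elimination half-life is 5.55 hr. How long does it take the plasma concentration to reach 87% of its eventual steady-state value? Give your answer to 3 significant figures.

k = ln 2 / 5.55 = 0.1249 hr⁻¹
f = 1 − e^(−kt)  ⇒  t = −ln(1 − f) / k
t = −ln(1 − 0.87) / 0.1249 = 2.040 / 0.1249 ≈ 16.3 hours

16.3 hours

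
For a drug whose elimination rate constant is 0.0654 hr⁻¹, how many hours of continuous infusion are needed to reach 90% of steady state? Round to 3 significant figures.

35.2 hours

f = 1 − e^(−kt)  ⇒  t = −ln(1 − f) / k
t = −ln(1 − 0.9) / 0.06540 = 2.303 / 0.06540 ≈ 35.2 hours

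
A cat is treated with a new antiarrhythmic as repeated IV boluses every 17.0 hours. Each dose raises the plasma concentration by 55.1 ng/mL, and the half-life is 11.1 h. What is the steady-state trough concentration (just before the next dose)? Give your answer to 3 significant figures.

29.1 ng/mL

k = ln 2 / 11.1 = 0.06245 h⁻¹
Fraction remaining after one interval: e^(−kτ) = e^(−0.06245 × 17.0) = 0.3459
R = 1 / (1 − 0.3459) = 1.529
Css,max = 55.1 × 1.529 = 84.24 ng/mL
Css,min = Css,max × e^(−kτ) = 84.24 × 0.3459 ≈ 29.1 ng/mL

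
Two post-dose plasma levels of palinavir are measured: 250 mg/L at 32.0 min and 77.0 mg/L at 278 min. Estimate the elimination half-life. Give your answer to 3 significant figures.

145 minutes

k = ln(C₁/C₂) / (t₂ − t₁) = ln(250/77.0) / (278 − 32.0)
  = 1.178 / 246.0 = 0.004787 min⁻¹
t½ = ln 2 / k = ln 2 / 0.004787 ≈ 145 minutes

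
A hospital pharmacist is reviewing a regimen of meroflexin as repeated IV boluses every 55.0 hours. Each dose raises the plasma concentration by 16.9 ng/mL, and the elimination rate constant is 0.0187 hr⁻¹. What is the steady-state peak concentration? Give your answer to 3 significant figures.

26.3 ng/mL

Fraction remaining after one interval: e^(−kτ) = e^(−0.01870 × 55.0) = 0.3575
R = 1 / (1 − 0.3575) = 1.557
Css,max = 16.9 × 1.557 ≈ 26.3 ng/mL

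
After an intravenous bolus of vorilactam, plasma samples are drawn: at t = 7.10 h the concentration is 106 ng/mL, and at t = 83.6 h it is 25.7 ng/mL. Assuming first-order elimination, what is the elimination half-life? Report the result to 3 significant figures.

k = ln(C₁/C₂) / (t₂ − t₁) = ln(106/25.7) / (83.6 − 7.10)
  = 1.417 / 76.50 = 0.01852 h⁻¹
t½ = ln 2 / k = ln 2 / 0.01852 ≈ 37.4 hours

37.4 hours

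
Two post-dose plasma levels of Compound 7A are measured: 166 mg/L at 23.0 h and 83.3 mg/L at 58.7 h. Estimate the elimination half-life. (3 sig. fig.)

35.9 hours

k = ln(C₁/C₂) / (t₂ − t₁) = ln(166/83.3) / (58.7 − 23.0)
  = 0.6895 / 35.70 = 0.01931 h⁻¹
t½ = ln 2 / k = ln 2 / 0.01931 ≈ 35.9 hours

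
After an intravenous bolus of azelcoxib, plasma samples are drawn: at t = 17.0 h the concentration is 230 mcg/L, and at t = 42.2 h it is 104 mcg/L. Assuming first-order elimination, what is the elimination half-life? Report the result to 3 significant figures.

22.0 hours

k = ln(C₁/C₂) / (t₂ − t₁) = ln(230/104) / (42.2 − 17.0)
  = 0.7937 / 25.20 = 0.03150 h⁻¹
t½ = ln 2 / k = ln 2 / 0.03150 ≈ 22.0 hours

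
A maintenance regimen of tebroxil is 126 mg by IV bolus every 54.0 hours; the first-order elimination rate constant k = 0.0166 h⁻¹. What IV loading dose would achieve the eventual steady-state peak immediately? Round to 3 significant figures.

Accumulation ratio R = 1 / (1 − e^(−kτ)) = 1 / (1 − e^(−0.01660×54.0)) = 1 / (1 − 0.4080) = 1.689
Loading dose = maintenance dose × R = 126 × 1.689 ≈ 213 mg

213 mg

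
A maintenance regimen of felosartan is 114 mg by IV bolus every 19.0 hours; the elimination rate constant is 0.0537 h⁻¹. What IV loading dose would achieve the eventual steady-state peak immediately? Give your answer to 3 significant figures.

178 mg

Accumulation ratio R = 1 / (1 − e^(−kτ)) = 1 / (1 − e^(−0.05370×19.0)) = 1 / (1 − 0.3605) = 1.564
Loading dose = maintenance dose × R = 114 × 1.564 ≈ 178 mg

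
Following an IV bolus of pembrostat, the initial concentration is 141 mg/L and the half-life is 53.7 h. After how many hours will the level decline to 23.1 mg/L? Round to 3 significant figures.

140 hours

k = ln 2 / 53.7 = 0.01291 h⁻¹
C(t) = C₀ e^(−kt)  ⇒  t = ln(C₀/C) / k
t = ln(141/23.1) / 0.01291 = 1.809 / 0.01291 ≈ 140 hours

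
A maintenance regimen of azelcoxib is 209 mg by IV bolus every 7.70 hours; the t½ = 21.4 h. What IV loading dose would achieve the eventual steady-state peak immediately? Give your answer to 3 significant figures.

k = ln 2 / 21.4 = 0.03239 h⁻¹
Accumulation ratio R = 1 / (1 − e^(−kτ)) = 1 / (1 − e^(−0.03239×7.70)) = 1 / (1 − 0.7793) = 4.530
Loading dose = maintenance dose × R = 209 × 4.530 ≈ 947 mg

947 mg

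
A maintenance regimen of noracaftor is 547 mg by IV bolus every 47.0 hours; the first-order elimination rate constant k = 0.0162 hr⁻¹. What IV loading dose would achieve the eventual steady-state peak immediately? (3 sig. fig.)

Accumulation ratio R = 1 / (1 − e^(−kτ)) = 1 / (1 − e^(−0.01620×47.0)) = 1 / (1 − 0.4670) = 1.876
Loading dose = maintenance dose × R = 547 × 1.876 ≈ 1030 mg

1030 mg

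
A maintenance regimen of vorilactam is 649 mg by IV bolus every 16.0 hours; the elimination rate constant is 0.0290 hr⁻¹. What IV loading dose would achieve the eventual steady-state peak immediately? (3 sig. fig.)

1750 mg

Accumulation ratio R = 1 / (1 − e^(−kτ)) = 1 / (1 − e^(−0.02900×16.0)) = 1 / (1 − 0.6288) = 2.694
Loading dose = maintenance dose × R = 649 × 2.694 ≈ 1750 mg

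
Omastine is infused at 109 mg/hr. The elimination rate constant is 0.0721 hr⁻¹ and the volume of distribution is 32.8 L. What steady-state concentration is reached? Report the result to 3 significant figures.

CL = k · V = 0.0721 × 32.8 = 2.365 L/hr
Css = rate / CL = 109 / 2.365 ≈ 46.1 mg/L

46.1 mg/L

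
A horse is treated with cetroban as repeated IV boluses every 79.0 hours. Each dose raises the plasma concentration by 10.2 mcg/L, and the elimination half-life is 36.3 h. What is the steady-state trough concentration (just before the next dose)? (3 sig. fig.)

k = ln 2 / 36.3 = 0.01909 h⁻¹
Fraction remaining after one interval: e^(−kτ) = e^(−0.01909 × 79.0) = 0.2212
R = 1 / (1 − 0.2212) = 1.284
Css,max = 10.2 × 1.284 = 13.10 mcg/L
Css,min = Css,max × e^(−kτ) = 13.10 × 0.2212 ≈ 2.90 mcg/L

2.90 mcg/L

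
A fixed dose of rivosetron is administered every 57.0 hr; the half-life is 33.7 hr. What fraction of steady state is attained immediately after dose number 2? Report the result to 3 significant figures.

0.904

k = ln 2 / 33.7 = 0.02057 hr⁻¹
f_n = 1 − e^(−nkτ) = 1 − e^(−2 × 0.02057 × 57.0) = 1 − e^(−2.345) = 1 − 0.09587 ≈ 0.904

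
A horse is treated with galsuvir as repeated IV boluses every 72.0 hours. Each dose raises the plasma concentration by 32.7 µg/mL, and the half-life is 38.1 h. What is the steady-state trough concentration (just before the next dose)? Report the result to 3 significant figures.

12.1 µg/mL

k = ln 2 / 38.1 = 0.01819 h⁻¹
Fraction remaining after one interval: e^(−kτ) = e^(−0.01819 × 72.0) = 0.2699
R = 1 / (1 − 0.2699) = 1.370
Css,max = 32.7 × 1.370 = 44.79 µg/mL
Css,min = Css,max × e^(−kτ) = 44.79 × 0.2699 ≈ 12.1 µg/mL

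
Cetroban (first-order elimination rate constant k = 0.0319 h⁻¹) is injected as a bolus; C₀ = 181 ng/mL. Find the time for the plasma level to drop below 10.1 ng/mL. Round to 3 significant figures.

C(t) = C₀ e^(−kt)  ⇒  t = ln(C₀/C) / k
t = ln(181/10.1) / 0.03190 = 2.886 / 0.03190 ≈ 90.5 hours

90.5 hours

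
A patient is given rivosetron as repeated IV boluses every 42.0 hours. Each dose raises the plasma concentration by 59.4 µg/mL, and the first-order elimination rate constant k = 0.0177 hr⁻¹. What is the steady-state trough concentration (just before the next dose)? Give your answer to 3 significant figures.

53.8 µg/mL

Fraction remaining after one interval: e^(−kτ) = e^(−0.01770 × 42.0) = 0.4755
R = 1 / (1 − 0.4755) = 1.907
Css,max = 59.4 × 1.907 = 113.2 µg/mL
Css,min = Css,max × e^(−kτ) = 113.2 × 0.4755 ≈ 53.8 µg/mL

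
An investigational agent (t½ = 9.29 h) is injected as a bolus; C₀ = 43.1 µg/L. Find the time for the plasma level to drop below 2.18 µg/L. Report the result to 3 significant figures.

40.0 hours

k = ln 2 / 9.29 = 0.07461 h⁻¹
C(t) = C₀ e^(−kt)  ⇒  t = ln(C₀/C) / k
t = ln(43.1/2.18) / 0.07461 = 2.984 / 0.07461 ≈ 40.0 hours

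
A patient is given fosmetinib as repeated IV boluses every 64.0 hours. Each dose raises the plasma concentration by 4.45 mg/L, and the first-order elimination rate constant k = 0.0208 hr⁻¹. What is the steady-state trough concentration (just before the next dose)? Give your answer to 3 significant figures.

Fraction remaining after one interval: e^(−kτ) = e^(−0.02080 × 64.0) = 0.2642
R = 1 / (1 − 0.2642) = 1.359
Css,max = 4.45 × 1.359 = 6.048 mg/L
Css,min = Css,max × e^(−kτ) = 6.048 × 0.2642 ≈ 1.60 mg/L

1.60 mg/L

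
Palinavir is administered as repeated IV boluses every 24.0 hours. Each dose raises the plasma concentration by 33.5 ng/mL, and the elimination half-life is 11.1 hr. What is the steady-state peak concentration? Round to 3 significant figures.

43.1 ng/mL

k = ln 2 / 11.1 = 0.06245 hr⁻¹
Fraction remaining after one interval: e^(−kτ) = e^(−0.06245 × 24.0) = 0.2234
R = 1 / (1 − 0.2234) = 1.288
Css,max = 33.5 × 1.288 ≈ 43.1 ng/mL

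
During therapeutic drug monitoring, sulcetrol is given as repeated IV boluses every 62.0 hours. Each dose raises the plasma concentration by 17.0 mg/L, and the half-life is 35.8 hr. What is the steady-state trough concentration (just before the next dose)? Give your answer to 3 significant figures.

k = ln 2 / 35.8 = 0.01936 hr⁻¹
Fraction remaining after one interval: e^(−kτ) = e^(−0.01936 × 62.0) = 0.3011
R = 1 / (1 − 0.3011) = 1.431
Css,max = 17.0 × 1.431 = 24.32 mg/L
Css,min = Css,max × e^(−kτ) = 24.32 × 0.3011 ≈ 7.32 mg/L

7.32 mg/L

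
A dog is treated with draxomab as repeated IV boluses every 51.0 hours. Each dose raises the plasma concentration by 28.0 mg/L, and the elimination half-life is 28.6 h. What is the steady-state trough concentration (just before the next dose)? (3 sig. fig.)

k = ln 2 / 28.6 = 0.02424 h⁻¹
Fraction remaining after one interval: e^(−kτ) = e^(−0.02424 × 51.0) = 0.2905
R = 1 / (1 − 0.2905) = 1.410
Css,max = 28.0 × 1.410 = 39.47 mg/L
Css,min = Css,max × e^(−kτ) = 39.47 × 0.2905 ≈ 11.5 mg/L

11.5 mg/L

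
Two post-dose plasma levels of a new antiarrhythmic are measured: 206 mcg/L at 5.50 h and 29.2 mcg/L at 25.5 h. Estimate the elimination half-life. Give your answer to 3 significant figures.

k = ln(C₁/C₂) / (t₂ − t₁) = ln(206/29.2) / (25.5 − 5.50)
  = 1.954 / 20.00 = 0.09769 h⁻¹
t½ = ln 2 / k = ln 2 / 0.09769 ≈ 7.10 hours

7.10 hours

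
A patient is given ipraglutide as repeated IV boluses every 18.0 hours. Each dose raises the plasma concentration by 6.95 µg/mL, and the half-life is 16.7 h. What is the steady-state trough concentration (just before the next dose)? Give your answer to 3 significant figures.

6.26 µg/mL

k = ln 2 / 16.7 = 0.04151 h⁻¹
Fraction remaining after one interval: e^(−kτ) = e^(−0.04151 × 18.0) = 0.4737
R = 1 / (1 − 0.4737) = 1.900
Css,max = 6.95 × 1.900 = 13.21 µg/mL
Css,min = Css,max × e^(−kτ) = 13.21 × 0.4737 ≈ 6.26 µg/mL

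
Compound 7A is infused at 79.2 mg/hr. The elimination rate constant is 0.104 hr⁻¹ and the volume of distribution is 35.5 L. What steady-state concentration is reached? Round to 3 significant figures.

CL = k · V = 0.104 × 35.5 = 3.692 L/hr
Css = rate / CL = 79.2 / 3.692 ≈ 21.5 µg/mL

21.5 µg/mL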